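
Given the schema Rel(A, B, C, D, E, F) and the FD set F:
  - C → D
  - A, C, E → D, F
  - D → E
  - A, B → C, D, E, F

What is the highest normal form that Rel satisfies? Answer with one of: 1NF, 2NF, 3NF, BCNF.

Candidate key: {A, B}. Prime attributes: {A, B}.
For C → D we have {C}⁺ = {C, D, E}; {C} is not a superkey, so BCNF fails.
C → D has non-prime {D} on the right and a non-superkey on the left, so 3NF fails.
No non-prime attribute depends on a proper subset of any candidate key, so 2NF holds.

2NF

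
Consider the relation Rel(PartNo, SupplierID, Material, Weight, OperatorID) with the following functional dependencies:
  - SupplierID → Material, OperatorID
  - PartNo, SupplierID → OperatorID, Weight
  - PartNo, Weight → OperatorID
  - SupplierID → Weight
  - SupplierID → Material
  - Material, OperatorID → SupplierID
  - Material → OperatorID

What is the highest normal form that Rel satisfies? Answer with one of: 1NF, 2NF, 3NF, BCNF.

1NF

Candidate keys: {Material, PartNo}, {PartNo, SupplierID}. Prime attributes: {Material, PartNo, SupplierID}.
SupplierID → Material, OperatorID: {SupplierID}⁺ = {Material, OperatorID, SupplierID, Weight}, which is not all of the attributes, so the left side is not a superkey — BCNF is violated.
SupplierID → Material, OperatorID determines the non-prime attribute {OperatorID} from a non-superkey — 3NF is violated.
{Material} is a proper subset of the key {Material, PartNo}, and {Material}⁺ contains the non-prime attributes {OperatorID, Weight} — a partial dependency, so 2NF is violated.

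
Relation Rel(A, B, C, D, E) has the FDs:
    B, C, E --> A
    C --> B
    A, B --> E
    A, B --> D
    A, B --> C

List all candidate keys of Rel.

{A, B}, {A, C}, {C, E}

{A, B}⁺ = {A, B, C, D, E}, which is every attribute, so {A, B} is a candidate key.
{A, C}⁺ = {A, B, C, D, E}, which is every attribute, so {A, C} is a candidate key.
{C, E}⁺ = {A, B, C, D, E}, which is every attribute, so {C, E} is a candidate key.
These are minimal and exhaustive — every other superkey contains one of them.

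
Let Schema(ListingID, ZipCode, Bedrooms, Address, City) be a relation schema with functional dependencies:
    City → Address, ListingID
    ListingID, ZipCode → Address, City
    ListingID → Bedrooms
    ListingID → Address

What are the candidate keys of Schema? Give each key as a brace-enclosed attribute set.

{City, ZipCode}, {ListingID, ZipCode}

Attributes never on any right-hand side: {ZipCode} — every candidate key must contain it.
{City, ZipCode}⁺ = {Address, Bedrooms, City, ListingID, ZipCode}, which is every attribute, so {City, ZipCode} is a candidate key.
{ListingID, ZipCode}⁺ = {Address, Bedrooms, City, ListingID, ZipCode}, which is every attribute, so {ListingID, ZipCode} is a candidate key.
These are minimal and exhaustive — every other superkey contains one of them.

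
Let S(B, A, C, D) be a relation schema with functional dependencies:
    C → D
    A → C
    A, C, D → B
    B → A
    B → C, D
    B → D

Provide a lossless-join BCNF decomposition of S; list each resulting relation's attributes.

{A, B, C}; {C, D}

Candidate keys of the original relation: {A}, {B}.
Within {A, B, C, D}: {C}⁺ ∩ {A, B, C, D} = {C, D}, not the whole set, so C → D violates BCNF; decompose into {C, D} and {A, B, C}.
{C, D}: every determinant is a superkey — BCNF.
{A, B, C}: every determinant is a superkey — BCNF.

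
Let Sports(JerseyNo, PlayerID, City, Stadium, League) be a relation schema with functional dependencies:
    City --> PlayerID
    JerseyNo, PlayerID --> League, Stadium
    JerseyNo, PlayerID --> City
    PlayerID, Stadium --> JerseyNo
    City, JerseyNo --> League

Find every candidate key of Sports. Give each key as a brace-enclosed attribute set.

{City, JerseyNo}, {City, Stadium}, {JerseyNo, PlayerID}, {PlayerID, Stadium}

{City, JerseyNo}⁺ = {City, JerseyNo, League, PlayerID, Stadium}, which is every attribute, so {City, JerseyNo} is a candidate key.
{City, Stadium}⁺ = {City, JerseyNo, League, PlayerID, Stadium}, which is every attribute, so {City, Stadium} is a candidate key.
{JerseyNo, PlayerID}⁺ = {City, JerseyNo, League, PlayerID, Stadium}, which is every attribute, so {JerseyNo, PlayerID} is a candidate key.
{PlayerID, Stadium}⁺ = {City, JerseyNo, League, PlayerID, Stadium}, which is every attribute, so {PlayerID, Stadium} is a candidate key.
Any other superkey properly contains one of these, so there are no further candidate keys.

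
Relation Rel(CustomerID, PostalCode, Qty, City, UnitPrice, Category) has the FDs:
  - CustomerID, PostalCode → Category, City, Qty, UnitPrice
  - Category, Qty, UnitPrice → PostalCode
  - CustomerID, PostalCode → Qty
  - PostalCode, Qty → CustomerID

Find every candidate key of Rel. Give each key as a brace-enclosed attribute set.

{CustomerID, PostalCode} is a candidate key since {CustomerID, PostalCode}⁺ = {Category, City, CustomerID, PostalCode, Qty, UnitPrice} covers every attribute.
{PostalCode, Qty} is a candidate key since {PostalCode, Qty}⁺ = {Category, City, CustomerID, PostalCode, Qty, UnitPrice} covers every attribute.
{Category, Qty, UnitPrice} is a candidate key since {Category, Qty, UnitPrice}⁺ = {Category, City, CustomerID, PostalCode, Qty, UnitPrice} covers every attribute.
No proper subset of any of these is a key, and no other minimal superkey exists.

{Category, Qty, UnitPrice}, {CustomerID, PostalCode}, {PostalCode, Qty}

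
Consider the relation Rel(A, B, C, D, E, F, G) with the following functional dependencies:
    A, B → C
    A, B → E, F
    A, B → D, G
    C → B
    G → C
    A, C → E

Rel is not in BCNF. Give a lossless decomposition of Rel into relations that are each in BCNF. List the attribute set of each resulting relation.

{A, D, E, F, G}; {B, C}; {C, G}

Candidate keys of the original relation: {A, B}, {A, C}, {A, G}.
In {A, B, C, D, E, F, G}, {C} is not a superkey ({C}⁺ restricted to this set is {B, C}), so split on C → B into {B, C} and {A, C, D, E, F, G}.
{B, C}: every determinant is a superkey — BCNF.
In {A, C, D, E, F, G}, {G} is not a superkey ({G}⁺ restricted to this set is {C, G}), so split on G → C into {C, G} and {A, D, E, F, G}.
{C, G}: every determinant is a superkey — BCNF.
{A, D, E, F, G}: every determinant is a superkey — BCNF.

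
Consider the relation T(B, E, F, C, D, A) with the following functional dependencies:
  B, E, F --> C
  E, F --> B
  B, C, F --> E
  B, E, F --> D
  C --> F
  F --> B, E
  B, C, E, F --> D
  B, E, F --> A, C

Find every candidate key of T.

{C}, {F}

{C}⁺ = {A, B, C, D, E, F} — all of the relation — so {C} is a candidate key.
{F}⁺ = {A, B, C, D, E, F} — all of the relation — so {F} is a candidate key.
Any other superkey properly contains one of these, so there are no further candidate keys.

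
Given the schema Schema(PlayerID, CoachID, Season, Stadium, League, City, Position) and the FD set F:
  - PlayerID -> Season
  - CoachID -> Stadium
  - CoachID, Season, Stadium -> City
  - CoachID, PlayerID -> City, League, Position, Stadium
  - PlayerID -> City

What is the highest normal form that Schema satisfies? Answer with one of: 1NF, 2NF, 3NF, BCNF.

Candidate key: {CoachID, PlayerID}. Prime attributes: {CoachID, PlayerID}.
For PlayerID -> Season we have {PlayerID}⁺ = {City, PlayerID, Season}; {PlayerID} is not a superkey, so BCNF fails.
Because {Season} is non-prime and the left side of PlayerID -> Season is not a superkey, the relation is not in 3NF.
{CoachID} is a proper subset of the key {CoachID, PlayerID}, and {CoachID}⁺ contains the non-prime attribute {Stadium} — a partial dependency, so 2NF is violated.

1NF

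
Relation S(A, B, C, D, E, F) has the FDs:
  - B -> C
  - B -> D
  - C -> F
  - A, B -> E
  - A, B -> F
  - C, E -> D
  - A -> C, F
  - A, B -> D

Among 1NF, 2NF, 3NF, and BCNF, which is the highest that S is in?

Candidate key: {A, B}. Prime attributes: {A, B}.
B -> C breaks BCNF: {B}⁺ = {B, C, D, F}, so {B} is not a superkey.
B -> C has non-prime {C} on the right and a non-superkey on the left, so 3NF fails.
The proper key subset {A} of {A, B} determines non-prime {C, F}, so the relation is not even in 2NF.

1NF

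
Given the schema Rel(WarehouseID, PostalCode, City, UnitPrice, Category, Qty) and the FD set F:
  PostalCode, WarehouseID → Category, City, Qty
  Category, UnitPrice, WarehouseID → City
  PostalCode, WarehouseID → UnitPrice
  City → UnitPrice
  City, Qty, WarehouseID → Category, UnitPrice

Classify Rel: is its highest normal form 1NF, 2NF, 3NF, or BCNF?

Candidate key: {PostalCode, WarehouseID}. Prime attributes: {PostalCode, WarehouseID}.
Category, UnitPrice, WarehouseID → City: {Category, UnitPrice, WarehouseID}⁺ = {Category, City, UnitPrice, WarehouseID}, which is not all of the attributes, so the left side is not a superkey — BCNF is violated.
Category, UnitPrice, WarehouseID → City determines the non-prime attribute {City} from a non-superkey — 3NF is violated.
Checking every proper subset of each key, none determines a non-prime attribute — 2NF is satisfied.

2NF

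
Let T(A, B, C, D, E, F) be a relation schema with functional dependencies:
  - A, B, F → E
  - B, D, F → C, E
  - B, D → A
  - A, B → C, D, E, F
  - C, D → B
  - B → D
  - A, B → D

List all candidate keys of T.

{B}, {C, D}

{B}⁺ = {A, B, C, D, E, F} — all of the relation — so {B} is a candidate key.
{C, D}⁺ = {A, B, C, D, E, F} — all of the relation — so {C, D} is a candidate key.
These are minimal and exhaustive — every other superkey contains one of them.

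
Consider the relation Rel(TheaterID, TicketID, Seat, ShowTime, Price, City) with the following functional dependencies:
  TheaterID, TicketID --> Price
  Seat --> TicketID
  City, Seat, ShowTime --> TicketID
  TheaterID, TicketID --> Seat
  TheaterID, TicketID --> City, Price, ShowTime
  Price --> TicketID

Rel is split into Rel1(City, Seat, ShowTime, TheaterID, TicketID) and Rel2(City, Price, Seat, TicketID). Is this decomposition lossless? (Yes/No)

No

The shared attributes are {City, Seat, TicketID} and {City, Seat, TicketID}⁺ = {City, Seat, TicketID}.
Neither Rel1 nor Rel2 is contained in that closure, so the decomposition is lossy.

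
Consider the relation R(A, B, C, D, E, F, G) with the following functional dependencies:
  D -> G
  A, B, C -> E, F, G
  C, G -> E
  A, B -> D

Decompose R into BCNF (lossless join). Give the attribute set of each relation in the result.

Candidate key of the original relation: {A, B, C}.
{A, B, C, D, E, F, G}: {D} determines {D, G} here but is not a superkey — split on D -> G, giving {D, G} and {A, B, C, D, E, F}.
{D, G} has no BCNF violation.
{A, B, C, D, E, F}: {A, B} determines {A, B, D} here but is not a superkey — split on A, B -> D, giving {A, B, D} and {A, B, C, E, F}.
{A, B, D} has no BCNF violation.
{A, B, C, E, F} has no BCNF violation.

{A, B, C, E, F}; {A, B, D}; {D, G}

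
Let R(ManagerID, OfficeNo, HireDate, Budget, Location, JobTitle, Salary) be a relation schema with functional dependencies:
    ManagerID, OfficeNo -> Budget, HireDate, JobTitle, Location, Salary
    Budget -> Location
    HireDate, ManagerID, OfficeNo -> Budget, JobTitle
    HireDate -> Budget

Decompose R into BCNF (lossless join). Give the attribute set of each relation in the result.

{Budget, HireDate}; {Budget, Location}; {HireDate, JobTitle, ManagerID, OfficeNo, Salary}

Candidate key of the original relation: {ManagerID, OfficeNo}.
Within {Budget, HireDate, JobTitle, Location, ManagerID, OfficeNo, Salary}: {Budget}⁺ ∩ {Budget, HireDate, JobTitle, Location, ManagerID, OfficeNo, Salary} = {Budget, Location}, not the whole set, so Budget -> Location violates BCNF; decompose into {Budget, Location} and {Budget, HireDate, JobTitle, ManagerID, OfficeNo, Salary}.
{Budget, Location}: every determinant is a superkey — BCNF.
Within {Budget, HireDate, JobTitle, ManagerID, OfficeNo, Salary}: {HireDate}⁺ ∩ {Budget, HireDate, JobTitle, ManagerID, OfficeNo, Salary} = {Budget, HireDate}, not the whole set, so HireDate -> Budget violates BCNF; decompose into {Budget, HireDate} and {HireDate, JobTitle, ManagerID, OfficeNo, Salary}.
{Budget, HireDate}: every determinant is a superkey — BCNF.
{HireDate, JobTitle, ManagerID, OfficeNo, Salary}: every determinant is a superkey — BCNF.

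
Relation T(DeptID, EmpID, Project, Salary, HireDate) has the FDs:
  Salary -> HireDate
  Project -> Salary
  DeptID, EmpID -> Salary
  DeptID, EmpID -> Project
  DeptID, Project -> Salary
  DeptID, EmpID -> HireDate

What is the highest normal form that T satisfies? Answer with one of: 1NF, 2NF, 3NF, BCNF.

Candidate key: {DeptID, EmpID}. Prime attributes: {DeptID, EmpID}.
For Salary -> HireDate we have {Salary}⁺ = {HireDate, Salary}; {Salary} is not a superkey, so BCNF fails.
Because {HireDate} is non-prime and the left side of Salary -> HireDate is not a superkey, the relation is not in 3NF.
Checking every proper subset of each key, none determines a non-prime attribute — 2NF is satisfied.

2NF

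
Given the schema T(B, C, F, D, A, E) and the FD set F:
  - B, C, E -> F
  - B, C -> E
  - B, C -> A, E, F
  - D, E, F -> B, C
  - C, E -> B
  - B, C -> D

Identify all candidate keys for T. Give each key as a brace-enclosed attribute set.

{B, C} is a candidate key since {B, C}⁺ = {A, B, C, D, E, F} covers every attribute.
{C, E} is a candidate key since {C, E}⁺ = {A, B, C, D, E, F} covers every attribute.
{D, E, F} is a candidate key since {D, E, F}⁺ = {A, B, C, D, E, F} covers every attribute.
These are minimal and exhaustive — every other superkey contains one of them.

{B, C}, {C, E}, {D, E, F}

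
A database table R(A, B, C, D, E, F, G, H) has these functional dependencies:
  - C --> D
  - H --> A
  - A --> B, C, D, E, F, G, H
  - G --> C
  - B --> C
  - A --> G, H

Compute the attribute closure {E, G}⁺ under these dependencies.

{C, D, E, G}

Start with {E, G}.
G --> C applies; add {C} → now {C, E, G}.
C --> D applies; add {D} → now {C, D, E, G}.
No further FD applies.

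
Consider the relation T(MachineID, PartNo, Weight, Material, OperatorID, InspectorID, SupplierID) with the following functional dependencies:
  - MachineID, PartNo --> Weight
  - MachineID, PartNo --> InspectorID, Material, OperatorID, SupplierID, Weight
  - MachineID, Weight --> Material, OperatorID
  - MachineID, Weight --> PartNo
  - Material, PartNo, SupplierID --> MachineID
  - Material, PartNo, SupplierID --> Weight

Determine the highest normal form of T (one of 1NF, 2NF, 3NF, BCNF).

Candidate keys: {MachineID, PartNo}, {MachineID, Weight}, {Material, PartNo, SupplierID}. Prime attributes: {MachineID, Material, PartNo, SupplierID, Weight}.
The left-hand side of every FD is a superkey, so BCNF is satisfied.

BCNF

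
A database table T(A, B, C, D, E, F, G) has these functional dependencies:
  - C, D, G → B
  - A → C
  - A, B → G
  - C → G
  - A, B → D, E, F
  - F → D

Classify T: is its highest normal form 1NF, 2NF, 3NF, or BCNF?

1NF

Candidate keys: {A, B}, {A, D}, {A, F}. Prime attributes: {A, B, D, F}.
C, D, G → B breaks BCNF: {C, D, G}⁺ = {B, C, D, G}, so {C, D, G} is not a superkey.
Because {C} is non-prime and the left side of A → C is not a superkey, the relation is not in 3NF.
{A} is a proper subset of the key {A, B}, and {A}⁺ contains the non-prime attributes {C, G} — a partial dependency, so 2NF is violated.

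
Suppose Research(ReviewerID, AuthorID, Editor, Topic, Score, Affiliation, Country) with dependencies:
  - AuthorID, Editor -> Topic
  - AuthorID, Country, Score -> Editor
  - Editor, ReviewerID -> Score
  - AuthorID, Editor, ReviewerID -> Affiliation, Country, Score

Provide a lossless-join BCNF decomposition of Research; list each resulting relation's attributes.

{Affiliation, AuthorID, Country, ReviewerID, Score}; {AuthorID, Country, Editor, Score}; {AuthorID, Editor, Topic}

Candidate keys of the original relation: {AuthorID, Country, ReviewerID, Score}, {AuthorID, Editor, ReviewerID}.
{Affiliation, AuthorID, Country, Editor, ReviewerID, Score, Topic}: {AuthorID, Editor} determines {AuthorID, Editor, Topic} here but is not a superkey — split on AuthorID, Editor -> Topic, giving {AuthorID, Editor, Topic} and {Affiliation, AuthorID, Country, Editor, ReviewerID, Score}.
{AuthorID, Editor, Topic} has no BCNF violation.
{Affiliation, AuthorID, Country, Editor, ReviewerID, Score}: {AuthorID, Country, Score} determines {AuthorID, Country, Editor, Score} here but is not a superkey — split on AuthorID, Country, Score -> Editor, giving {AuthorID, Country, Editor, Score} and {Affiliation, AuthorID, Country, ReviewerID, Score}.
{AuthorID, Country, Editor, Score} has no BCNF violation.
{Affiliation, AuthorID, Country, ReviewerID, Score} has no BCNF violation.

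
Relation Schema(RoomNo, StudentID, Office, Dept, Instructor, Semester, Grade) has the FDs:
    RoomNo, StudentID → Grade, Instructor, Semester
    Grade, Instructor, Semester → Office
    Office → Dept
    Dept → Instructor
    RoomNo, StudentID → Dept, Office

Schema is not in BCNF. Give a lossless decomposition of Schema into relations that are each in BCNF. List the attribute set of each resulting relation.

{Dept, Instructor}; {Dept, Office}; {Grade, Instructor, RoomNo, Semester, StudentID}; {Grade, Office, Semester}

Candidate key of the original relation: {RoomNo, StudentID}.
In {Dept, Grade, Instructor, Office, RoomNo, Semester, StudentID}, {Grade, Instructor, Semester} is not a superkey ({Grade, Instructor, Semester}⁺ restricted to this set is {Dept, Grade, Instructor, Office, Semester}), so split on Grade, Instructor, Semester → Dept, Office into {Dept, Grade, Instructor, Office, Semester} and {Grade, Instructor, RoomNo, Semester, StudentID}.
In {Dept, Grade, Instructor, Office, Semester}, {Office} is not a superkey ({Office}⁺ restricted to this set is {Dept, Instructor, Office}), so split on Office → Dept, Instructor into {Dept, Instructor, Office} and {Grade, Office, Semester}.
In {Dept, Instructor, Office}, {Dept} is not a superkey ({Dept}⁺ restricted to this set is {Dept, Instructor}), so split on Dept → Instructor into {Dept, Instructor} and {Dept, Office}.
{Dept, Instructor}: every determinant is a superkey — BCNF.
{Dept, Office}: every determinant is a superkey — BCNF.
{Grade, Office, Semester}: every determinant is a superkey — BCNF.
{Grade, Instructor, RoomNo, Semester, StudentID}: every determinant is a superkey — BCNF.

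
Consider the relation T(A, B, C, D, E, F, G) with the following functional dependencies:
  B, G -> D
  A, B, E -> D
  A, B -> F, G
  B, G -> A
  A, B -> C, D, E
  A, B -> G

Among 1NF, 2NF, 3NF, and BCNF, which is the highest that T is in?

Candidate keys: {A, B}, {B, G}. Prime attributes: {A, B, G}.
Every FD has a superkey on the left, so the relation is in BCNF.

BCNF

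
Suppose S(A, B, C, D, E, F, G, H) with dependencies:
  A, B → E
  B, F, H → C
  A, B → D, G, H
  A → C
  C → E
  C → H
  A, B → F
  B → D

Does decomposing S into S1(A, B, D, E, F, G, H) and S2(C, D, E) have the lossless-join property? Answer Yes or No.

Common attributes: {D, E}; their closure is {D, E}.
Neither S1 nor S2 is contained in that closure, so the decomposition is lossy.

No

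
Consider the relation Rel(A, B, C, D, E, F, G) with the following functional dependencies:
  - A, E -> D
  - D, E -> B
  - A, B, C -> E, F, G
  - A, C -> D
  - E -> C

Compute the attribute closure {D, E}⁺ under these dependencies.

{B, C, D, E}

Start with {D, E}.
D, E -> B applies; add {B} → now {B, D, E}.
E -> C applies; add {C} → now {B, C, D, E}.
No further FD applies.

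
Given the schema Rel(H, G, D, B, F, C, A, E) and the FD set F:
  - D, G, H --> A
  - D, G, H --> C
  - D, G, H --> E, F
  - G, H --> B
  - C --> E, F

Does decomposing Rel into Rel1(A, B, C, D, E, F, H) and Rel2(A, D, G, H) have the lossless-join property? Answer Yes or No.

Rel1 ∩ Rel2 = {A, D, H}; its closure under F is {A, D, H}.
The closure covers neither Rel1 nor Rel2 entirely; the join is not lossless.

No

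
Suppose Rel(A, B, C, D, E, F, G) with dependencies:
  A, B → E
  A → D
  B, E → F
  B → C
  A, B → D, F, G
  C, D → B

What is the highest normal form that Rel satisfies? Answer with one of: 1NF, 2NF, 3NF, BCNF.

Candidate keys: {A, B}, {A, C}. Prime attributes: {A, B, C}.
For A → D we have {A}⁺ = {A, D}; {A} is not a superkey, so BCNF fails.
A → D determines the non-prime attribute {D} from a non-superkey — 3NF is violated.
Since {A} ⊂ {A, B} and {A}⁺ ⊇ {D} with {D} non-prime, there is a partial dependency; 2NF fails.

1NF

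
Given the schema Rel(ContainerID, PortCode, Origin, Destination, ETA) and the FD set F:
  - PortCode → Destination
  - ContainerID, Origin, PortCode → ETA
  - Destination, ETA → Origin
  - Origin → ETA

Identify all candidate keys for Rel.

{ContainerID, ETA, PortCode}, {ContainerID, Origin, PortCode}

Attributes never on any right-hand side: {ContainerID, PortCode} — every candidate key must contain all of them.
Closure of {ContainerID, ETA, PortCode} is {ContainerID, Destination, ETA, Origin, PortCode}, the whole schema; {ContainerID, ETA, PortCode} is a candidate key.
Closure of {ContainerID, Origin, PortCode} is {ContainerID, Destination, ETA, Origin, PortCode}, the whole schema; {ContainerID, Origin, PortCode} is a candidate key.
Any other superkey properly contains one of these, so there are no further candidate keys.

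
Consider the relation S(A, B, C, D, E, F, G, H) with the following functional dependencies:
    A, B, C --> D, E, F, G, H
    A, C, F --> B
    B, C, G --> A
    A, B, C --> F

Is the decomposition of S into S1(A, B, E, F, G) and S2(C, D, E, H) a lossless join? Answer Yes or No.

No

Common attributes: {E}; their closure is {E}.
The closure covers neither S1 nor S2 entirely; the join is not lossless.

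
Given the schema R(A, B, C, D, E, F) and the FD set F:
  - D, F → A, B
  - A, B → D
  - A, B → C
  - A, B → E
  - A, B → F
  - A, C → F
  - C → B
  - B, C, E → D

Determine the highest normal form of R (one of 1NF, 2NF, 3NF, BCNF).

Candidate keys: {A, B}, {A, C}, {C, E, F}, {D, F}. Prime attributes: {A, B, C, D, E, F}.
C → B: {C}⁺ = {B, C}, which is not all of the attributes, so the left side is not a superkey — BCNF is violated.
But every attribute on its right side ({B}) is prime, and the same holds for every other non-superkey FD, so 3NF still holds.

3NF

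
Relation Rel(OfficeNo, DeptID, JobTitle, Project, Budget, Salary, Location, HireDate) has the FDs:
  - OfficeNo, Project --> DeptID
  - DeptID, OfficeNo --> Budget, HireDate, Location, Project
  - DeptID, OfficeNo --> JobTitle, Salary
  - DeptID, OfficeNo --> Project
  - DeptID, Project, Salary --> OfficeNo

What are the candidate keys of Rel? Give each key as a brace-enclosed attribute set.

{DeptID, OfficeNo}, {DeptID, Project, Salary}, {OfficeNo, Project}

Closure of {DeptID, OfficeNo} is {Budget, DeptID, HireDate, JobTitle, Location, OfficeNo, Project, Salary}, the whole schema; {DeptID, OfficeNo} is a candidate key.
Closure of {OfficeNo, Project} is {Budget, DeptID, HireDate, JobTitle, Location, OfficeNo, Project, Salary}, the whole schema; {OfficeNo, Project} is a candidate key.
Closure of {DeptID, Project, Salary} is {Budget, DeptID, HireDate, JobTitle, Location, OfficeNo, Project, Salary}, the whole schema; {DeptID, Project, Salary} is a candidate key.
No proper subset of any of these is a key, and no other minimal superkey exists.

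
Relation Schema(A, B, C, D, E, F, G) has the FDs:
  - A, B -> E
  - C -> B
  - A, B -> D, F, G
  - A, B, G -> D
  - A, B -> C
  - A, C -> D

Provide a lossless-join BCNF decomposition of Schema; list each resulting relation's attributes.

{A, C, D, E, F, G}; {B, C}

Candidate keys of the original relation: {A, B}, {A, C}.
{A, B, C, D, E, F, G}: {C} determines {B, C} here but is not a superkey — split on C -> B, giving {B, C} and {A, C, D, E, F, G}.
{B, C} is in BCNF.
{A, C, D, E, F, G} is in BCNF.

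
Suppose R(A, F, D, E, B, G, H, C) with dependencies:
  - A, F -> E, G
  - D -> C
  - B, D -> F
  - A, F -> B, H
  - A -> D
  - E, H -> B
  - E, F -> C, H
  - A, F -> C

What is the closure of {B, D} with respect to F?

Start with {B, D}.
D -> C applies; add {C} → now {B, C, D}.
B, D -> F applies; add {F} → now {B, C, D, F}.
No further FD applies.

{B, C, D, F}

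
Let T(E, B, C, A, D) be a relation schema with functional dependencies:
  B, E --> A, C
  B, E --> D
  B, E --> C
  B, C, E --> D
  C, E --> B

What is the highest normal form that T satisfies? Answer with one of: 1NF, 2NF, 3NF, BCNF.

BCNF

Candidate keys: {B, E}, {C, E}. Prime attributes: {B, C, E}.
The left-hand side of every FD is a superkey, so BCNF is satisfied.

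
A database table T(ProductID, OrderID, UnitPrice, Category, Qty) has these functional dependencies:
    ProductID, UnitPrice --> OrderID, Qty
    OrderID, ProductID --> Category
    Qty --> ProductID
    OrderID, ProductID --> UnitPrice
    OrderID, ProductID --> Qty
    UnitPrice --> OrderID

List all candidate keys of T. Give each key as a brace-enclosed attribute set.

{OrderID, ProductID}, {OrderID, Qty}, {ProductID, UnitPrice}, {Qty, UnitPrice}

{OrderID, ProductID} is a candidate key since {OrderID, ProductID}⁺ = {Category, OrderID, ProductID, Qty, UnitPrice} covers every attribute.
{OrderID, Qty} is a candidate key since {OrderID, Qty}⁺ = {Category, OrderID, ProductID, Qty, UnitPrice} covers every attribute.
{ProductID, UnitPrice} is a candidate key since {ProductID, UnitPrice}⁺ = {Category, OrderID, ProductID, Qty, UnitPrice} covers every attribute.
{Qty, UnitPrice} is a candidate key since {Qty, UnitPrice}⁺ = {Category, OrderID, ProductID, Qty, UnitPrice} covers every attribute.
These are minimal and exhaustive — every other superkey contains one of them.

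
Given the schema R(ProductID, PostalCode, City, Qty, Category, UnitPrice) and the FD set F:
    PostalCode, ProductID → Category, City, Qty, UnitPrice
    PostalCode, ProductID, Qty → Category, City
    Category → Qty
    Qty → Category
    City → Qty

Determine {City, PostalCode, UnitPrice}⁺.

Start with {City, PostalCode, UnitPrice}.
City → Qty applies; add {Qty} → now {City, PostalCode, Qty, UnitPrice}.
Qty → Category applies; add {Category} → now {Category, City, PostalCode, Qty, UnitPrice}.
No further FD applies.

{Category, City, PostalCode, Qty, UnitPrice}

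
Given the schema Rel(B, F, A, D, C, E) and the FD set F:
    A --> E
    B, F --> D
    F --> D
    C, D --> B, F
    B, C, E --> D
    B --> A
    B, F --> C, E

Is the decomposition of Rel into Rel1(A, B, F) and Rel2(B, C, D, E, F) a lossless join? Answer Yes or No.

Yes

The shared attributes are {B, F} and {B, F}⁺ = {A, B, C, D, E, F}.
Since Rel1 ⊆ {A, B, C, D, E, F}, the intersection is a superkey of Rel1; the decomposition is lossless.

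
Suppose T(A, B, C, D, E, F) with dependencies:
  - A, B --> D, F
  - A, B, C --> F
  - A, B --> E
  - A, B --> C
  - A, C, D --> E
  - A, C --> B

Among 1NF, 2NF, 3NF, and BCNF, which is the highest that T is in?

BCNF

Candidate keys: {A, B}, {A, C}. Prime attributes: {A, B, C}.
Every FD has a superkey on the left, so the relation is in BCNF.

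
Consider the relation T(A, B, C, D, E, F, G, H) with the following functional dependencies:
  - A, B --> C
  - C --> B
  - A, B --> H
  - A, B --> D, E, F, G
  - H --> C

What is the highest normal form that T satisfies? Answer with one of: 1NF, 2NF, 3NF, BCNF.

Candidate keys: {A, B}, {A, C}, {A, H}. Prime attributes: {A, B, C, H}.
For C --> B we have {C}⁺ = {B, C}; {C} is not a superkey, so BCNF fails.
But every attribute on its right side ({B}) is prime, and the same holds for every other non-superkey FD, so 3NF still holds.

3NF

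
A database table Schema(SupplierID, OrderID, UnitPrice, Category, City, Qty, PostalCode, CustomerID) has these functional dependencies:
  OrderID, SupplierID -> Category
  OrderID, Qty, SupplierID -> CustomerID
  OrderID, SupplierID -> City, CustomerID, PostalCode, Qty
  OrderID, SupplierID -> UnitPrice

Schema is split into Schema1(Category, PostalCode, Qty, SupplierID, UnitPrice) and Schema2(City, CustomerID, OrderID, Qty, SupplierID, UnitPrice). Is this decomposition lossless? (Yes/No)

The shared attributes are {Qty, SupplierID, UnitPrice} and {Qty, SupplierID, UnitPrice}⁺ = {Qty, SupplierID, UnitPrice}.
Neither Schema1 nor Schema2 is contained in that closure, so the decomposition is lossy.

No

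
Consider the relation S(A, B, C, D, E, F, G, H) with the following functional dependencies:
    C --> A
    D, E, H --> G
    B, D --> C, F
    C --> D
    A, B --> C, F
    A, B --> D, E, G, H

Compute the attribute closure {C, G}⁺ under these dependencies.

Start with {C, G}.
C --> A applies; add {A} → now {A, C, G}.
C --> D applies; add {D} → now {A, C, D, G}.
No further FD applies.

{A, C, D, G}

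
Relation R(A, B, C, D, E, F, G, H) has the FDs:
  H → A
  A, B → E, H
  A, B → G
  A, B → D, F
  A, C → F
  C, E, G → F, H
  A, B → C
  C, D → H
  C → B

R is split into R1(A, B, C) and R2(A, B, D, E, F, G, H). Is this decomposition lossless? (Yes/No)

The shared attributes are {A, B} and {A, B}⁺ = {A, B, C, D, E, F, G, H}.
This includes all of R1, so the common attributes are a superkey of R1 — the join is lossless.

Yes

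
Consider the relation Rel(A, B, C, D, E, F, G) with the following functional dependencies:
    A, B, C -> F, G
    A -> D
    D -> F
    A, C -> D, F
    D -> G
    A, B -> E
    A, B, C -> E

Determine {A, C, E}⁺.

Start with {A, C, E}.
A -> D applies; add {D} → now {A, C, D, E}.
D -> F applies; add {F} → now {A, C, D, E, F}.
D -> G applies; add {G} → now {A, C, D, E, F, G}.
No further FD applies.

{A, C, D, E, F, G}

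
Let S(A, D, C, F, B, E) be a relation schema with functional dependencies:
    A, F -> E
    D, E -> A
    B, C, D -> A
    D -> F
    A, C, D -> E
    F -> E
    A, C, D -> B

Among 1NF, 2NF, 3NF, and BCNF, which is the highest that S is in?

1NF

Candidate key: {C, D}. Prime attributes: {C, D}.
A, F -> E breaks BCNF: {A, F}⁺ = {A, E, F}, so {A, F} is not a superkey.
Because {E} is non-prime and the left side of A, F -> E is not a superkey, the relation is not in 3NF.
The proper key subset {D} of {C, D} determines non-prime {A, E, F}, so the relation is not even in 2NF.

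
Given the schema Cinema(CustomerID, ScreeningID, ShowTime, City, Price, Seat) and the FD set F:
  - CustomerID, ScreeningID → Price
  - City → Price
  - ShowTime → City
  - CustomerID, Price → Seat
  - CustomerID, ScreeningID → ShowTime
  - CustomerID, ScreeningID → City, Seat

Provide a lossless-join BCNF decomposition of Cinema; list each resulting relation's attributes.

{City, Price}; {City, ShowTime}; {CustomerID, ScreeningID, ShowTime}; {CustomerID, Seat, ShowTime}

Candidate key of the original relation: {CustomerID, ScreeningID}.
Within {City, CustomerID, Price, ScreeningID, Seat, ShowTime}: {City}⁺ ∩ {City, CustomerID, Price, ScreeningID, Seat, ShowTime} = {City, Price}, not the whole set, so City → Price violates BCNF; decompose into {City, Price} and {City, CustomerID, ScreeningID, Seat, ShowTime}.
{City, Price}: every determinant is a superkey — BCNF.
Within {City, CustomerID, ScreeningID, Seat, ShowTime}: {ShowTime}⁺ ∩ {City, CustomerID, ScreeningID, Seat, ShowTime} = {City, ShowTime}, not the whole set, so ShowTime → City violates BCNF; decompose into {City, ShowTime} and {CustomerID, ScreeningID, Seat, ShowTime}.
{City, ShowTime}: every determinant is a superkey — BCNF.
Within {CustomerID, ScreeningID, Seat, ShowTime}: {CustomerID, ShowTime}⁺ ∩ {CustomerID, ScreeningID, Seat, ShowTime} = {CustomerID, Seat, ShowTime}, not the whole set, so CustomerID, ShowTime → Seat violates BCNF; decompose into {CustomerID, Seat, ShowTime} and {CustomerID, ScreeningID, ShowTime}.
{CustomerID, Seat, ShowTime}: every determinant is a superkey — BCNF.
{CustomerID, ScreeningID, ShowTime}: every determinant is a superkey — BCNF.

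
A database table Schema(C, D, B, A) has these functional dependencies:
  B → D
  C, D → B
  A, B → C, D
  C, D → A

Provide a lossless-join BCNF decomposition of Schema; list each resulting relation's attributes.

{A, B, C}; {B, D}

Candidate keys of the original relation: {A, B}, {B, C}, {C, D}.
{A, B, C, D}: {B} determines {B, D} here but is not a superkey — split on B → D, giving {B, D} and {A, B, C}.
{B, D} is in BCNF.
{A, B, C} is in BCNF.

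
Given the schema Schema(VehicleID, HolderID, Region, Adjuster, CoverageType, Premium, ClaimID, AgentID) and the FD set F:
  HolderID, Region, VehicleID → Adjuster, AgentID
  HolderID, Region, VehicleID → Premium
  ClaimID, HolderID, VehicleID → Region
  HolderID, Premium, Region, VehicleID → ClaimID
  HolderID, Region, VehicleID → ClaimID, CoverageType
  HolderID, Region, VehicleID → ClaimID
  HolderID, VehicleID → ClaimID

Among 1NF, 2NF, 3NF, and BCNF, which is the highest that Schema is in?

Candidate key: {HolderID, VehicleID}. Prime attributes: {HolderID, VehicleID}.
The left-hand side of every FD is a superkey, so BCNF is satisfied.

BCNF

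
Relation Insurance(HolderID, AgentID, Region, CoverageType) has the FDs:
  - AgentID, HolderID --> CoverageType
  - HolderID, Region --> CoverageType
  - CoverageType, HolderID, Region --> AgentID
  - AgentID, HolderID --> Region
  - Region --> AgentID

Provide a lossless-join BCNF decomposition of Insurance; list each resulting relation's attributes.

{AgentID, Region}; {CoverageType, HolderID, Region}

Candidate keys of the original relation: {AgentID, HolderID}, {HolderID, Region}.
{AgentID, CoverageType, HolderID, Region}: {Region} determines {AgentID, Region} here but is not a superkey — split on Region --> AgentID, giving {AgentID, Region} and {CoverageType, HolderID, Region}.
{AgentID, Region}: every determinant is a superkey — BCNF.
{CoverageType, HolderID, Region}: every determinant is a superkey — BCNF.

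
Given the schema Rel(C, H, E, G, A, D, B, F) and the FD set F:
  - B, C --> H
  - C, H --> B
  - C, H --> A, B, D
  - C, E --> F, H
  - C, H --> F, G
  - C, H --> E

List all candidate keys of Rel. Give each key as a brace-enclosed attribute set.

{B, C}, {C, E}, {C, H}

No FD produces {C}, so it must be in every candidate key.
{B, C}⁺ = {A, B, C, D, E, F, G, H} — all of the relation — so {B, C} is a candidate key.
{C, E}⁺ = {A, B, C, D, E, F, G, H} — all of the relation — so {C, E} is a candidate key.
{C, H}⁺ = {A, B, C, D, E, F, G, H} — all of the relation — so {C, H} is a candidate key.
No proper subset of any of these is a key, and no other minimal superkey exists.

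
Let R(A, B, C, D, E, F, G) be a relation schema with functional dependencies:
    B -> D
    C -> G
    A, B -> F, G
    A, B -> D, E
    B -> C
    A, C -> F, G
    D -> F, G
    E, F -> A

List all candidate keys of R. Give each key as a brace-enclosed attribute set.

{A, B}, {B, E}

No FD produces {B}, so it must be in every candidate key.
Closure of {A, B} is {A, B, C, D, E, F, G}, the whole schema; {A, B} is a candidate key.
Closure of {B, E} is {A, B, C, D, E, F, G}, the whole schema; {B, E} is a candidate key.
Any other superkey properly contains one of these, so there are no further candidate keys.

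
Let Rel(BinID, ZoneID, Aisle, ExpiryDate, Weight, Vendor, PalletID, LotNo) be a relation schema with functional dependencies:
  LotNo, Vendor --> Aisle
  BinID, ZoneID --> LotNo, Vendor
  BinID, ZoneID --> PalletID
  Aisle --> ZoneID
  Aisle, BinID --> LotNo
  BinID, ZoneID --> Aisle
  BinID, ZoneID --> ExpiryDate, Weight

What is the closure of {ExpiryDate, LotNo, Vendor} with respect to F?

{Aisle, ExpiryDate, LotNo, Vendor, ZoneID}

Start with {ExpiryDate, LotNo, Vendor}.
LotNo, Vendor --> Aisle applies; add {Aisle} → now {Aisle, ExpiryDate, LotNo, Vendor}.
Aisle --> ZoneID applies; add {ZoneID} → now {Aisle, ExpiryDate, LotNo, Vendor, ZoneID}.
No further FD applies.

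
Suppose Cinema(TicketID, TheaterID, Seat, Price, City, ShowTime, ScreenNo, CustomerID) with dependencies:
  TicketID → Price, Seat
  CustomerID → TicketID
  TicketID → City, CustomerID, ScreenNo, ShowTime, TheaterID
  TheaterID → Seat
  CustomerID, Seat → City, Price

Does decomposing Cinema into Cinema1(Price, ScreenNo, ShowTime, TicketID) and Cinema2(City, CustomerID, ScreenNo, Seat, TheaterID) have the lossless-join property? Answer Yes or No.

Cinema1 ∩ Cinema2 = {ScreenNo}; its closure under F is {ScreenNo}.
Neither Cinema1 nor Cinema2 is contained in that closure, so the decomposition is lossy.

No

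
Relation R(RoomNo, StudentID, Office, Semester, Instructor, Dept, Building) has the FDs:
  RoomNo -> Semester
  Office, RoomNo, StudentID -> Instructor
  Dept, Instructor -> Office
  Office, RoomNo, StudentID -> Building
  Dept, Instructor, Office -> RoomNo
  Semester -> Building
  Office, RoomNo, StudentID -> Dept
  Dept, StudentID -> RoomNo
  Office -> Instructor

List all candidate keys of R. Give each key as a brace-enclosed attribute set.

{Dept, Instructor, StudentID}, {Dept, Office, StudentID}, {Office, RoomNo, StudentID}

Attributes never on any right-hand side: {StudentID} — every candidate key must contain it.
{Dept, Instructor, StudentID} is a candidate key since {Dept, Instructor, StudentID}⁺ = {Building, Dept, Instructor, Office, RoomNo, Semester, StudentID} covers every attribute.
{Dept, Office, StudentID} is a candidate key since {Dept, Office, StudentID}⁺ = {Building, Dept, Instructor, Office, RoomNo, Semester, StudentID} covers every attribute.
{Office, RoomNo, StudentID} is a candidate key since {Office, RoomNo, StudentID}⁺ = {Building, Dept, Instructor, Office, RoomNo, Semester, StudentID} covers every attribute.
Any other superkey properly contains one of these, so there are no further candidate keys.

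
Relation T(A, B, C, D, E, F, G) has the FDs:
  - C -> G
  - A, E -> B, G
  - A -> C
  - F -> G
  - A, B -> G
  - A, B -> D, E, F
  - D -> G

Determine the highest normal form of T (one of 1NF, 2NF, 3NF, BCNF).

Candidate keys: {A, B}, {A, E}. Prime attributes: {A, B, E}.
C -> G: {C}⁺ = {C, G}, which is not all of the attributes, so the left side is not a superkey — BCNF is violated.
C -> G determines the non-prime attribute {G} from a non-superkey — 3NF is violated.
Since {A} ⊂ {A, B} and {A}⁺ ⊇ {C, G} with {C, G} non-prime, there is a partial dependency; 2NF fails.

1NF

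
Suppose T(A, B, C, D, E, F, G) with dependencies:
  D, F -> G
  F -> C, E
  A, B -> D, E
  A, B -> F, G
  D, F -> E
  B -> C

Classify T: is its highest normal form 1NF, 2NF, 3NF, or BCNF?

Candidate key: {A, B}. Prime attributes: {A, B}.
For D, F -> G we have {D, F}⁺ = {C, D, E, F, G}; {D, F} is not a superkey, so BCNF fails.
D, F -> G has non-prime {G} on the right and a non-superkey on the left, so 3NF fails.
{B} is a proper subset of the key {A, B}, and {B}⁺ contains the non-prime attribute {C} — a partial dependency, so 2NF is violated.

1NF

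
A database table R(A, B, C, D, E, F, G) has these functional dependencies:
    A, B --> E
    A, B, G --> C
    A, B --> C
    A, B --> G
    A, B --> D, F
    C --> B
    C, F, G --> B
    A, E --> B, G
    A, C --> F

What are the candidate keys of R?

{A} never appears on the right of any FD, so every key must include it.
{A, B}⁺ = {A, B, C, D, E, F, G} — all of the relation — so {A, B} is a candidate key.
{A, C}⁺ = {A, B, C, D, E, F, G} — all of the relation — so {A, C} is a candidate key.
{A, E}⁺ = {A, B, C, D, E, F, G} — all of the relation — so {A, E} is a candidate key.
Any other superkey properly contains one of these, so there are no further candidate keys.

{A, B}, {A, C}, {A, E}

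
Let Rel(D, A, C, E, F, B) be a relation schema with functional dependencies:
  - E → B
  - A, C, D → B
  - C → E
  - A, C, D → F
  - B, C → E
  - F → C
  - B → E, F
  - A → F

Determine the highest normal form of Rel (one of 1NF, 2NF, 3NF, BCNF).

Candidate key: {A, D}. Prime attributes: {A, D}.
E → B: {E}⁺ = {B, C, E, F}, which is not all of the attributes, so the left side is not a superkey — BCNF is violated.
Because {B} is non-prime and the left side of E → B is not a superkey, the relation is not in 3NF.
Since {A} ⊂ {A, D} and {A}⁺ ⊇ {B, C, E, F} with {B, C, E, F} non-prime, there is a partial dependency; 2NF fails.

1NF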